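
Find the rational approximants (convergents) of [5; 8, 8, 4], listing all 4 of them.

Using the convergent recurrence p_i = a_i*p_{i-1} + p_{i-2}, q_i = a_i*q_{i-1} + q_{i-2} with p_{-2}=0, p_{-1}=1, q_{-2}=1, q_{-1}=0:
  i=0: a_0=5, p_0 = 5*1 + 0 = 5, q_0 = 5*0 + 1 = 1.
  i=1: a_1=8, p_1 = 8*5 + 1 = 41, q_1 = 8*1 + 0 = 8.
  i=2: a_2=8, p_2 = 8*41 + 5 = 333, q_2 = 8*8 + 1 = 65.
  i=3: a_3=4, p_3 = 4*333 + 41 = 1373, q_3 = 4*65 + 8 = 268.

5/1, 41/8, 333/65, 1373/268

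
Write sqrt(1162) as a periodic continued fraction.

[34; (11, 2, 1, 6, 1, 8, 1, 6, 1, 2, 11, 68)]

Write x_i = (sqrt(1162) + m_i)/d_i with (m_0, d_0) = (0, 1). a_0 = floor(sqrt(1162)) = 34, since 34^2 = 1156 <= 1162 < 1225 = 35^2.
Iterate m_{i+1} = d_i*a_i - m_i, d_{i+1} = (1162 - m_{i+1}^2)/d_i, a_{i+1} = floor((a_0 + m_{i+1})/d_{i+1}):
  m_1 = 1*34 - 0 = 34, d_1 = (1162 - 34^2)/1 = 6/1 = 6, a_1 = floor((34 + 34)/6) = 11.
  m_2 = 6*11 - 34 = 32, d_2 = (1162 - 32^2)/6 = 138/6 = 23, a_2 = floor((34 + 32)/23) = 2.
  m_3 = 23*2 - 32 = 14, d_3 = (1162 - 14^2)/23 = 966/23 = 42, a_3 = floor((34 + 14)/42) = 1.
  m_4 = 42*1 - 14 = 28, d_4 = (1162 - 28^2)/42 = 378/42 = 9, a_4 = floor((34 + 28)/9) = 6.
  m_5 = 9*6 - 28 = 26, d_5 = (1162 - 26^2)/9 = 486/9 = 54, a_5 = floor((34 + 26)/54) = 1.
  m_6 = 54*1 - 26 = 28, d_6 = (1162 - 28^2)/54 = 378/54 = 7, a_6 = floor((34 + 28)/7) = 8.
  m_7 = 7*8 - 28 = 28, d_7 = (1162 - 28^2)/7 = 378/7 = 54, a_7 = floor((34 + 28)/54) = 1.
  m_8 = 54*1 - 28 = 26, d_8 = (1162 - 26^2)/54 = 486/54 = 9, a_8 = floor((34 + 26)/9) = 6.
  m_9 = 9*6 - 26 = 28, d_9 = (1162 - 28^2)/9 = 378/9 = 42, a_9 = floor((34 + 28)/42) = 1.
  m_10 = 42*1 - 28 = 14, d_10 = (1162 - 14^2)/42 = 966/42 = 23, a_10 = floor((34 + 14)/23) = 2.
  m_11 = 23*2 - 14 = 32, d_11 = (1162 - 32^2)/23 = 138/23 = 6, a_11 = floor((34 + 32)/6) = 11.
  m_12 = 6*11 - 32 = 34, d_12 = (1162 - 34^2)/6 = 6/6 = 1, a_12 = floor((34 + 34)/1) = 68.
  m_13 = 1*68 - 34 = 34, d_13 = (1162 - 34^2)/1 = 6/1 = 6: (m_13, d_13) = (m_1, d_1) = (34, 6), so from here the quotients repeat a_1, ..., a_12; the period length is 12.
Hence the expansion of sqrt(1162) is a_0 = 34 followed by the repeating block 11, 2, 1, 6, 1, 8, 1, 6, 1, 2, 11, 68 (period 12).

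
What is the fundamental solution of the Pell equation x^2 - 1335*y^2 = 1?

(x, y) = (45124, 1235)

First expand sqrt(1335) as a continued fraction. With x_i = (sqrt(1335) + m_i)/d_i and (m_0, d_0) = (0, 1): a_0 = floor(sqrt(1335)) = 36, since 36^2 = 1296 <= 1335 < 1369 = 37^2.
Iterate m_{i+1} = d_i*a_i - m_i, d_{i+1} = (1335 - m_{i+1}^2)/d_i, a_{i+1} = floor((a_0 + m_{i+1})/d_{i+1}):
  m_1 = 1*36 - 0 = 36, d_1 = (1335 - 36^2)/1 = 39/1 = 39, a_1 = floor((36 + 36)/39) = 1.
  m_2 = 39*1 - 36 = 3, d_2 = (1335 - 3^2)/39 = 1326/39 = 34, a_2 = floor((36 + 3)/34) = 1.
  m_3 = 34*1 - 3 = 31, d_3 = (1335 - 31^2)/34 = 374/34 = 11, a_3 = floor((36 + 31)/11) = 6.
  m_4 = 11*6 - 31 = 35, d_4 = (1335 - 35^2)/11 = 110/11 = 10, a_4 = floor((36 + 35)/10) = 7.
  m_5 = 10*7 - 35 = 35, d_5 = (1335 - 35^2)/10 = 110/10 = 11, a_5 = floor((36 + 35)/11) = 6.
  m_6 = 11*6 - 35 = 31, d_6 = (1335 - 31^2)/11 = 374/11 = 34, a_6 = floor((36 + 31)/34) = 1.
  m_7 = 34*1 - 31 = 3, d_7 = (1335 - 3^2)/34 = 1326/34 = 39, a_7 = floor((36 + 3)/39) = 1.
  m_8 = 39*1 - 3 = 36, d_8 = (1335 - 36^2)/39 = 39/39 = 1, a_8 = floor((36 + 36)/1) = 72.
  m_9 = 1*72 - 36 = 36, d_9 = (1335 - 36^2)/1 = 39/1 = 39: (m_9, d_9) = (m_1, d_1) = (36, 39), so from here the quotients repeat a_1, ..., a_8; the period length is 8.
So sqrt(1335) = [36; (1, 1, 6, 7, 6, 1, 1, 72)] with period length k = 8.
k is even, so the fundamental solution of x^2 - 1335y^2 = 1 is (p_{k-1}, q_{k-1}) = (p_7, q_7); compute convergents through index 7.
Convergents (p_i = a_i*p_{i-1} + p_{i-2}, q_i = a_i*q_{i-1} + q_{i-2} with p_{-2}=0, p_{-1}=1, q_{-2}=1, q_{-1}=0):
  i=0: a_0=36, p_0 = 36*1 + 0 = 36, q_0 = 36*0 + 1 = 1.
  i=1: a_1=1, p_1 = 1*36 + 1 = 37, q_1 = 1*1 + 0 = 1.
  i=2: a_2=1, p_2 = 1*37 + 36 = 73, q_2 = 1*1 + 1 = 2.
  i=3: a_3=6, p_3 = 6*73 + 37 = 475, q_3 = 6*2 + 1 = 13.
  i=4: a_4=7, p_4 = 7*475 + 73 = 3398, q_4 = 7*13 + 2 = 93.
  i=5: a_5=6, p_5 = 6*3398 + 475 = 20863, q_5 = 6*93 + 13 = 571.
  i=6: a_6=1, p_6 = 1*20863 + 3398 = 24261, q_6 = 1*571 + 93 = 664.
  i=7: a_7=1, p_7 = 1*24261 + 20863 = 45124, q_7 = 1*664 + 571 = 1235.
Check: 45124^2 - 1335*1235^2 = 2036175376 - 2036175375 = 1, so (x, y) = (45124, 1235) solves the equation, and by the theorem it is the least positive solution.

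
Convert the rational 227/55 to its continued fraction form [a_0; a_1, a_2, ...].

[4; 7, 1, 6]

Run the Euclidean algorithm on 227 and 55; the successive quotients are the partial quotients a_0, a_1, ... (each step inverts the fractional part left over by the previous one):
  227 = 4*55 + 7, so a_0 = 4.
  55 = 7*7 + 6, so a_1 = 7.
  7 = 1*6 + 1, so a_2 = 1.
  6 = 6*1 + 0, so a_3 = 6.
The remainder reaches 0 after 4 divisions, so the expansion has 4 partial quotients, read off in order.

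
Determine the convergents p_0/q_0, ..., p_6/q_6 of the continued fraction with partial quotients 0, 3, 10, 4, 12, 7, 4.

Using the convergent recurrence p_i = a_i*p_{i-1} + p_{i-2}, q_i = a_i*q_{i-1} + q_{i-2} with p_{-2}=0, p_{-1}=1, q_{-2}=1, q_{-1}=0:
  i=0: a_0=0, p_0 = 0*1 + 0 = 0, q_0 = 0*0 + 1 = 1.
  i=1: a_1=3, p_1 = 3*0 + 1 = 1, q_1 = 3*1 + 0 = 3.
  i=2: a_2=10, p_2 = 10*1 + 0 = 10, q_2 = 10*3 + 1 = 31.
  i=3: a_3=4, p_3 = 4*10 + 1 = 41, q_3 = 4*31 + 3 = 127.
  i=4: a_4=12, p_4 = 12*41 + 10 = 502, q_4 = 12*127 + 31 = 1555.
  i=5: a_5=7, p_5 = 7*502 + 41 = 3555, q_5 = 7*1555 + 127 = 11012.
  i=6: a_6=4, p_6 = 4*3555 + 502 = 14722, q_6 = 4*11012 + 1555 = 45603.

0/1, 1/3, 10/31, 41/127, 502/1555, 3555/11012, 14722/45603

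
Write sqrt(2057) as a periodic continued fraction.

[45; (2, 1, 4, 1, 2, 90)]

Write x_i = (sqrt(2057) + m_i)/d_i with (m_0, d_0) = (0, 1). a_0 = floor(sqrt(2057)) = 45, since 45^2 = 2025 <= 2057 < 2116 = 46^2.
Iterate m_{i+1} = d_i*a_i - m_i, d_{i+1} = (2057 - m_{i+1}^2)/d_i, a_{i+1} = floor((a_0 + m_{i+1})/d_{i+1}):
  m_1 = 1*45 - 0 = 45, d_1 = (2057 - 45^2)/1 = 32/1 = 32, a_1 = floor((45 + 45)/32) = 2.
  m_2 = 32*2 - 45 = 19, d_2 = (2057 - 19^2)/32 = 1696/32 = 53, a_2 = floor((45 + 19)/53) = 1.
  m_3 = 53*1 - 19 = 34, d_3 = (2057 - 34^2)/53 = 901/53 = 17, a_3 = floor((45 + 34)/17) = 4.
  m_4 = 17*4 - 34 = 34, d_4 = (2057 - 34^2)/17 = 901/17 = 53, a_4 = floor((45 + 34)/53) = 1.
  m_5 = 53*1 - 34 = 19, d_5 = (2057 - 19^2)/53 = 1696/53 = 32, a_5 = floor((45 + 19)/32) = 2.
  m_6 = 32*2 - 19 = 45, d_6 = (2057 - 45^2)/32 = 32/32 = 1, a_6 = floor((45 + 45)/1) = 90.
  m_7 = 1*90 - 45 = 45, d_7 = (2057 - 45^2)/1 = 32/1 = 32: (m_7, d_7) = (m_1, d_1) = (45, 32), so from here the quotients repeat a_1, ..., a_6; the period length is 6.
Hence the expansion of sqrt(2057) is a_0 = 45 followed by the repeating block 2, 1, 4, 1, 2, 90 (period 6).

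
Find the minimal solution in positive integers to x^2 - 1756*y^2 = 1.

First expand sqrt(1756) as a continued fraction. With x_i = (sqrt(1756) + m_i)/d_i and (m_0, d_0) = (0, 1): a_0 = floor(sqrt(1756)) = 41, since 41^2 = 1681 <= 1756 < 1764 = 42^2.
Iterate m_{i+1} = d_i*a_i - m_i, d_{i+1} = (1756 - m_{i+1}^2)/d_i, a_{i+1} = floor((a_0 + m_{i+1})/d_{i+1}):
  m_1 = 1*41 - 0 = 41, d_1 = (1756 - 41^2)/1 = 75/1 = 75, a_1 = floor((41 + 41)/75) = 1.
  m_2 = 75*1 - 41 = 34, d_2 = (1756 - 34^2)/75 = 600/75 = 8, a_2 = floor((41 + 34)/8) = 9.
  m_3 = 8*9 - 34 = 38, d_3 = (1756 - 38^2)/8 = 312/8 = 39, a_3 = floor((41 + 38)/39) = 2.
  m_4 = 39*2 - 38 = 40, d_4 = (1756 - 40^2)/39 = 156/39 = 4, a_4 = floor((41 + 40)/4) = 20.
  m_5 = 4*20 - 40 = 40, d_5 = (1756 - 40^2)/4 = 156/4 = 39, a_5 = floor((41 + 40)/39) = 2.
  m_6 = 39*2 - 40 = 38, d_6 = (1756 - 38^2)/39 = 312/39 = 8, a_6 = floor((41 + 38)/8) = 9.
  m_7 = 8*9 - 38 = 34, d_7 = (1756 - 34^2)/8 = 600/8 = 75, a_7 = floor((41 + 34)/75) = 1.
  m_8 = 75*1 - 34 = 41, d_8 = (1756 - 41^2)/75 = 75/75 = 1, a_8 = floor((41 + 41)/1) = 82.
  m_9 = 1*82 - 41 = 41, d_9 = (1756 - 41^2)/1 = 75/1 = 75: (m_9, d_9) = (m_1, d_1) = (41, 75), so from here the quotients repeat a_1, ..., a_8; the period length is 8.
So sqrt(1756) = [41; (1, 9, 2, 20, 2, 9, 1, 82)] with period length k = 8.
k is even, so the fundamental solution of x^2 - 1756y^2 = 1 is (p_{k-1}, q_{k-1}) = (p_7, q_7); compute convergents through index 7.
Convergents (p_i = a_i*p_{i-1} + p_{i-2}, q_i = a_i*q_{i-1} + q_{i-2} with p_{-2}=0, p_{-1}=1, q_{-2}=1, q_{-1}=0):
  i=0: a_0=41, p_0 = 41*1 + 0 = 41, q_0 = 41*0 + 1 = 1.
  i=1: a_1=1, p_1 = 1*41 + 1 = 42, q_1 = 1*1 + 0 = 1.
  i=2: a_2=9, p_2 = 9*42 + 41 = 419, q_2 = 9*1 + 1 = 10.
  i=3: a_3=2, p_3 = 2*419 + 42 = 880, q_3 = 2*10 + 1 = 21.
  i=4: a_4=20, p_4 = 20*880 + 419 = 18019, q_4 = 20*21 + 10 = 430.
  i=5: a_5=2, p_5 = 2*18019 + 880 = 36918, q_5 = 2*430 + 21 = 881.
  i=6: a_6=9, p_6 = 9*36918 + 18019 = 350281, q_6 = 9*881 + 430 = 8359.
  i=7: a_7=1, p_7 = 1*350281 + 36918 = 387199, q_7 = 1*8359 + 881 = 9240.
Check: 387199^2 - 1756*9240^2 = 149923065601 - 149923065600 = 1, so (x, y) = (387199, 9240) solves the equation, and by the theorem it is the least positive solution.

(x, y) = (387199, 9240)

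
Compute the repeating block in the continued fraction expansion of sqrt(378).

[19; (2, 3, 1, 4, 1, 3, 2, 38)]

Write x_i = (sqrt(378) + m_i)/d_i with (m_0, d_0) = (0, 1). a_0 = floor(sqrt(378)) = 19, since 19^2 = 361 <= 378 < 400 = 20^2.
Iterate m_{i+1} = d_i*a_i - m_i, d_{i+1} = (378 - m_{i+1}^2)/d_i, a_{i+1} = floor((a_0 + m_{i+1})/d_{i+1}):
  m_1 = 1*19 - 0 = 19, d_1 = (378 - 19^2)/1 = 17/1 = 17, a_1 = floor((19 + 19)/17) = 2.
  m_2 = 17*2 - 19 = 15, d_2 = (378 - 15^2)/17 = 153/17 = 9, a_2 = floor((19 + 15)/9) = 3.
  m_3 = 9*3 - 15 = 12, d_3 = (378 - 12^2)/9 = 234/9 = 26, a_3 = floor((19 + 12)/26) = 1.
  m_4 = 26*1 - 12 = 14, d_4 = (378 - 14^2)/26 = 182/26 = 7, a_4 = floor((19 + 14)/7) = 4.
  m_5 = 7*4 - 14 = 14, d_5 = (378 - 14^2)/7 = 182/7 = 26, a_5 = floor((19 + 14)/26) = 1.
  m_6 = 26*1 - 14 = 12, d_6 = (378 - 12^2)/26 = 234/26 = 9, a_6 = floor((19 + 12)/9) = 3.
  m_7 = 9*3 - 12 = 15, d_7 = (378 - 15^2)/9 = 153/9 = 17, a_7 = floor((19 + 15)/17) = 2.
  m_8 = 17*2 - 15 = 19, d_8 = (378 - 19^2)/17 = 17/17 = 1, a_8 = floor((19 + 19)/1) = 38.
  m_9 = 1*38 - 19 = 19, d_9 = (378 - 19^2)/1 = 17/1 = 17: (m_9, d_9) = (m_1, d_1) = (19, 17), so from here the quotients repeat a_1, ..., a_8; the period length is 8.
Hence the expansion of sqrt(378) is a_0 = 19 followed by the repeating block 2, 3, 1, 4, 1, 3, 2, 38 (period 8).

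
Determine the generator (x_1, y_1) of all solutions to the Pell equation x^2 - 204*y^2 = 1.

First expand sqrt(204) as a continued fraction. With x_i = (sqrt(204) + m_i)/d_i and (m_0, d_0) = (0, 1): a_0 = floor(sqrt(204)) = 14, since 14^2 = 196 <= 204 < 225 = 15^2.
Iterate m_{i+1} = d_i*a_i - m_i, d_{i+1} = (204 - m_{i+1}^2)/d_i, a_{i+1} = floor((a_0 + m_{i+1})/d_{i+1}):
  m_1 = 1*14 - 0 = 14, d_1 = (204 - 14^2)/1 = 8/1 = 8, a_1 = floor((14 + 14)/8) = 3.
  m_2 = 8*3 - 14 = 10, d_2 = (204 - 10^2)/8 = 104/8 = 13, a_2 = floor((14 + 10)/13) = 1.
  m_3 = 13*1 - 10 = 3, d_3 = (204 - 3^2)/13 = 195/13 = 15, a_3 = floor((14 + 3)/15) = 1.
  m_4 = 15*1 - 3 = 12, d_4 = (204 - 12^2)/15 = 60/15 = 4, a_4 = floor((14 + 12)/4) = 6.
  m_5 = 4*6 - 12 = 12, d_5 = (204 - 12^2)/4 = 60/4 = 15, a_5 = floor((14 + 12)/15) = 1.
  m_6 = 15*1 - 12 = 3, d_6 = (204 - 3^2)/15 = 195/15 = 13, a_6 = floor((14 + 3)/13) = 1.
  m_7 = 13*1 - 3 = 10, d_7 = (204 - 10^2)/13 = 104/13 = 8, a_7 = floor((14 + 10)/8) = 3.
  m_8 = 8*3 - 10 = 14, d_8 = (204 - 14^2)/8 = 8/8 = 1, a_8 = floor((14 + 14)/1) = 28.
  m_9 = 1*28 - 14 = 14, d_9 = (204 - 14^2)/1 = 8/1 = 8: (m_9, d_9) = (m_1, d_1) = (14, 8), so from here the quotients repeat a_1, ..., a_8; the period length is 8.
So sqrt(204) = [14; (3, 1, 1, 6, 1, 1, 3, 28)] with period length k = 8.
k is even, so the fundamental solution of x^2 - 204y^2 = 1 is (p_{k-1}, q_{k-1}) = (p_7, q_7); compute convergents through index 7.
Convergents (p_i = a_i*p_{i-1} + p_{i-2}, q_i = a_i*q_{i-1} + q_{i-2} with p_{-2}=0, p_{-1}=1, q_{-2}=1, q_{-1}=0):
  i=0: a_0=14, p_0 = 14*1 + 0 = 14, q_0 = 14*0 + 1 = 1.
  i=1: a_1=3, p_1 = 3*14 + 1 = 43, q_1 = 3*1 + 0 = 3.
  i=2: a_2=1, p_2 = 1*43 + 14 = 57, q_2 = 1*3 + 1 = 4.
  i=3: a_3=1, p_3 = 1*57 + 43 = 100, q_3 = 1*4 + 3 = 7.
  i=4: a_4=6, p_4 = 6*100 + 57 = 657, q_4 = 6*7 + 4 = 46.
  i=5: a_5=1, p_5 = 1*657 + 100 = 757, q_5 = 1*46 + 7 = 53.
  i=6: a_6=1, p_6 = 1*757 + 657 = 1414, q_6 = 1*53 + 46 = 99.
  i=7: a_7=3, p_7 = 3*1414 + 757 = 4999, q_7 = 3*99 + 53 = 350.
Check: 4999^2 - 204*350^2 = 24990001 - 24990000 = 1, so (x, y) = (4999, 350) solves the equation, and by the theorem it is the least positive solution.

(x, y) = (4999, 350)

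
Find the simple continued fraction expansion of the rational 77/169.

[0; 2, 5, 7, 2]

Run the Euclidean algorithm on 77 and 169; the successive quotients are the partial quotients a_0, a_1, ... (each step inverts the fractional part left over by the previous one):
  77 = 0*169 + 77, so a_0 = 0.
  169 = 2*77 + 15, so a_1 = 2.
  77 = 5*15 + 2, so a_2 = 5.
  15 = 7*2 + 1, so a_3 = 7.
  2 = 2*1 + 0, so a_4 = 2.
The remainder reaches 0 after 5 divisions, so the expansion has 5 partial quotients, read off in order.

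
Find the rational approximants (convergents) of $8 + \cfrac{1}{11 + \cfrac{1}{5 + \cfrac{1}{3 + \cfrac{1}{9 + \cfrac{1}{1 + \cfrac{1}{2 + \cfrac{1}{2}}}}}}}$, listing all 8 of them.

Using the convergent recurrence p_i = a_i*p_{i-1} + p_{i-2}, q_i = a_i*q_{i-1} + q_{i-2} with p_{-2}=0, p_{-1}=1, q_{-2}=1, q_{-1}=0:
  i=0: a_0=8, p_0 = 8*1 + 0 = 8, q_0 = 8*0 + 1 = 1.
  i=1: a_1=11, p_1 = 11*8 + 1 = 89, q_1 = 11*1 + 0 = 11.
  i=2: a_2=5, p_2 = 5*89 + 8 = 453, q_2 = 5*11 + 1 = 56.
  i=3: a_3=3, p_3 = 3*453 + 89 = 1448, q_3 = 3*56 + 11 = 179.
  i=4: a_4=9, p_4 = 9*1448 + 453 = 13485, q_4 = 9*179 + 56 = 1667.
  i=5: a_5=1, p_5 = 1*13485 + 1448 = 14933, q_5 = 1*1667 + 179 = 1846.
  i=6: a_6=2, p_6 = 2*14933 + 13485 = 43351, q_6 = 2*1846 + 1667 = 5359.
  i=7: a_7=2, p_7 = 2*43351 + 14933 = 101635, q_7 = 2*5359 + 1846 = 12564.

8/1, 89/11, 453/56, 1448/179, 13485/1667, 14933/1846, 43351/5359, 101635/12564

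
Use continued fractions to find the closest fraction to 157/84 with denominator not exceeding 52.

43/23

Expand x = 157/84 as a continued fraction with the Euclidean algorithm:
  157 = 1*84 + 73, so a_0 = 1.
  84 = 1*73 + 11, so a_1 = 1.
  73 = 6*11 + 7, so a_2 = 6.
  11 = 1*7 + 4, so a_3 = 1.
  7 = 1*4 + 3, so a_4 = 1.
  4 = 1*3 + 1, so a_5 = 1.
  3 = 3*1 + 0, so a_6 = 3.
so x = [1; 1, 6, 1, 1, 1, 3].
Convergents (p_i = a_i*p_{i-1} + p_{i-2}, q_i = a_i*q_{i-1} + q_{i-2} with p_{-2}=0, p_{-1}=1, q_{-2}=1, q_{-1}=0), until the denominator exceeds 52:
  i=0: a_0=1, p_0 = 1*1 + 0 = 1, q_0 = 1*0 + 1 = 1.
  i=1: a_1=1, p_1 = 1*1 + 1 = 2, q_1 = 1*1 + 0 = 1.
  i=2: a_2=6, p_2 = 6*2 + 1 = 13, q_2 = 6*1 + 1 = 7.
  i=3: a_3=1, p_3 = 1*13 + 2 = 15, q_3 = 1*7 + 1 = 8.
  i=4: a_4=1, p_4 = 1*15 + 13 = 28, q_4 = 1*8 + 7 = 15.
  i=5: a_5=1, p_5 = 1*28 + 15 = 43, q_5 = 1*15 + 8 = 23.
  i=6: a_6=3, p_6 = 3*43 + 28 = 157, q_6 = 3*23 + 15 = 84.
q_6 = 84 > 52, so the last convergent with denominator <= 52 is p_5/q_5 = 43/23.
The closest fraction with denominator <= 52 is either p_5/q_5 or the intermediate fraction (k*p_5 + p_4)/(k*q_5 + q_4) with the largest k >= 1 whose denominator stays <= 52; these approach x as k grows, and every other convergent or intermediate fraction in range is farther away.
Largest k: floor((52 - q_4)/q_5) = floor((52 - 15)/23) = 1.
That gives (1*43 + 28)/(1*23 + 15) = 71/38.
Compare the errors: |x - 43/23| = |157*23 - 43*84|/(84*23) = 1/1932, and |x - 71/38| = |157*38 - 71*84|/(84*38) = 2/3192.
Cross-multiplying, 1*3192 = 3192 < 3864 = 2*1932, so 1/1932 is smaller: the convergent 43/23 is closer to x than 71/38.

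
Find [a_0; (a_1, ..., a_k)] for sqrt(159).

Write x_i = (sqrt(159) + m_i)/d_i with (m_0, d_0) = (0, 1). a_0 = floor(sqrt(159)) = 12, since 12^2 = 144 <= 159 < 169 = 13^2.
Iterate m_{i+1} = d_i*a_i - m_i, d_{i+1} = (159 - m_{i+1}^2)/d_i, a_{i+1} = floor((a_0 + m_{i+1})/d_{i+1}):
  m_1 = 1*12 - 0 = 12, d_1 = (159 - 12^2)/1 = 15/1 = 15, a_1 = floor((12 + 12)/15) = 1.
  m_2 = 15*1 - 12 = 3, d_2 = (159 - 3^2)/15 = 150/15 = 10, a_2 = floor((12 + 3)/10) = 1.
  m_3 = 10*1 - 3 = 7, d_3 = (159 - 7^2)/10 = 110/10 = 11, a_3 = floor((12 + 7)/11) = 1.
  m_4 = 11*1 - 7 = 4, d_4 = (159 - 4^2)/11 = 143/11 = 13, a_4 = floor((12 + 4)/13) = 1.
  m_5 = 13*1 - 4 = 9, d_5 = (159 - 9^2)/13 = 78/13 = 6, a_5 = floor((12 + 9)/6) = 3.
  m_6 = 6*3 - 9 = 9, d_6 = (159 - 9^2)/6 = 78/6 = 13, a_6 = floor((12 + 9)/13) = 1.
  m_7 = 13*1 - 9 = 4, d_7 = (159 - 4^2)/13 = 143/13 = 11, a_7 = floor((12 + 4)/11) = 1.
  m_8 = 11*1 - 4 = 7, d_8 = (159 - 7^2)/11 = 110/11 = 10, a_8 = floor((12 + 7)/10) = 1.
  m_9 = 10*1 - 7 = 3, d_9 = (159 - 3^2)/10 = 150/10 = 15, a_9 = floor((12 + 3)/15) = 1.
  m_10 = 15*1 - 3 = 12, d_10 = (159 - 12^2)/15 = 15/15 = 1, a_10 = floor((12 + 12)/1) = 24.
  m_11 = 1*24 - 12 = 12, d_11 = (159 - 12^2)/1 = 15/1 = 15: (m_11, d_11) = (m_1, d_1) = (12, 15), so from here the quotients repeat a_1, ..., a_10; the period length is 10.
Hence the expansion of sqrt(159) is a_0 = 12 followed by the repeating block 1, 1, 1, 1, 3, 1, 1, 1, 1, 24 (period 10).

[12; (1, 1, 1, 1, 3, 1, 1, 1, 1, 24)]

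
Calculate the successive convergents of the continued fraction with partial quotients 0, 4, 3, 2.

Using the convergent recurrence p_i = a_i*p_{i-1} + p_{i-2}, q_i = a_i*q_{i-1} + q_{i-2} with p_{-2}=0, p_{-1}=1, q_{-2}=1, q_{-1}=0:
  i=0: a_0=0, p_0 = 0*1 + 0 = 0, q_0 = 0*0 + 1 = 1.
  i=1: a_1=4, p_1 = 4*0 + 1 = 1, q_1 = 4*1 + 0 = 4.
  i=2: a_2=3, p_2 = 3*1 + 0 = 3, q_2 = 3*4 + 1 = 13.
  i=3: a_3=2, p_3 = 2*3 + 1 = 7, q_3 = 2*13 + 4 = 30.

0/1, 1/4, 3/13, 7/30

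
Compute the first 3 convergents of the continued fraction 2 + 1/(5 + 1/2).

Using the convergent recurrence p_i = a_i*p_{i-1} + p_{i-2}, q_i = a_i*q_{i-1} + q_{i-2} with p_{-2}=0, p_{-1}=1, q_{-2}=1, q_{-1}=0:
  i=0: a_0=2, p_0 = 2*1 + 0 = 2, q_0 = 2*0 + 1 = 1.
  i=1: a_1=5, p_1 = 5*2 + 1 = 11, q_1 = 5*1 + 0 = 5.
  i=2: a_2=2, p_2 = 2*11 + 2 = 24, q_2 = 2*5 + 1 = 11.

2/1, 11/5, 24/11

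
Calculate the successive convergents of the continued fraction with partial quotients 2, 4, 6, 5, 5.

2/1, 9/4, 56/25, 289/129, 1501/670

Using the convergent recurrence p_i = a_i*p_{i-1} + p_{i-2}, q_i = a_i*q_{i-1} + q_{i-2} with p_{-2}=0, p_{-1}=1, q_{-2}=1, q_{-1}=0:
  i=0: a_0=2, p_0 = 2*1 + 0 = 2, q_0 = 2*0 + 1 = 1.
  i=1: a_1=4, p_1 = 4*2 + 1 = 9, q_1 = 4*1 + 0 = 4.
  i=2: a_2=6, p_2 = 6*9 + 2 = 56, q_2 = 6*4 + 1 = 25.
  i=3: a_3=5, p_3 = 5*56 + 9 = 289, q_3 = 5*25 + 4 = 129.
  i=4: a_4=5, p_4 = 5*289 + 56 = 1501, q_4 = 5*129 + 25 = 670.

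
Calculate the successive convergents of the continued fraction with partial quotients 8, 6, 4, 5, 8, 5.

8/1, 49/6, 204/25, 1069/131, 8756/1073, 44849/5496

Using the convergent recurrence p_i = a_i*p_{i-1} + p_{i-2}, q_i = a_i*q_{i-1} + q_{i-2} with p_{-2}=0, p_{-1}=1, q_{-2}=1, q_{-1}=0:
  i=0: a_0=8, p_0 = 8*1 + 0 = 8, q_0 = 8*0 + 1 = 1.
  i=1: a_1=6, p_1 = 6*8 + 1 = 49, q_1 = 6*1 + 0 = 6.
  i=2: a_2=4, p_2 = 4*49 + 8 = 204, q_2 = 4*6 + 1 = 25.
  i=3: a_3=5, p_3 = 5*204 + 49 = 1069, q_3 = 5*25 + 6 = 131.
  i=4: a_4=8, p_4 = 8*1069 + 204 = 8756, q_4 = 8*131 + 25 = 1073.
  i=5: a_5=5, p_5 = 5*8756 + 1069 = 44849, q_5 = 5*1073 + 131 = 5496.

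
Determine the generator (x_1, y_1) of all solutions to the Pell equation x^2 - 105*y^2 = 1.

(x, y) = (41, 4)

First expand sqrt(105) as a continued fraction. With x_i = (sqrt(105) + m_i)/d_i and (m_0, d_0) = (0, 1): a_0 = floor(sqrt(105)) = 10, since 10^2 = 100 <= 105 < 121 = 11^2.
Iterate m_{i+1} = d_i*a_i - m_i, d_{i+1} = (105 - m_{i+1}^2)/d_i, a_{i+1} = floor((a_0 + m_{i+1})/d_{i+1}):
  m_1 = 1*10 - 0 = 10, d_1 = (105 - 10^2)/1 = 5/1 = 5, a_1 = floor((10 + 10)/5) = 4.
  m_2 = 5*4 - 10 = 10, d_2 = (105 - 10^2)/5 = 5/5 = 1, a_2 = floor((10 + 10)/1) = 20.
  m_3 = 1*20 - 10 = 10, d_3 = (105 - 10^2)/1 = 5/1 = 5: (m_3, d_3) = (m_1, d_1) = (10, 5), so from here the quotients repeat a_1, a_2; the period length is 2.
So sqrt(105) = [10; (4, 20)] with period length k = 2.
k is even, so the fundamental solution of x^2 - 105y^2 = 1 is (p_{k-1}, q_{k-1}) = (p_1, q_1); compute convergents through index 1.
Convergents (p_i = a_i*p_{i-1} + p_{i-2}, q_i = a_i*q_{i-1} + q_{i-2} with p_{-2}=0, p_{-1}=1, q_{-2}=1, q_{-1}=0):
  i=0: a_0=10, p_0 = 10*1 + 0 = 10, q_0 = 10*0 + 1 = 1.
  i=1: a_1=4, p_1 = 4*10 + 1 = 41, q_1 = 4*1 + 0 = 4.
Check: 41^2 - 105*4^2 = 1681 - 1680 = 1, so (x, y) = (41, 4) solves the equation, and by the theorem it is the least positive solution.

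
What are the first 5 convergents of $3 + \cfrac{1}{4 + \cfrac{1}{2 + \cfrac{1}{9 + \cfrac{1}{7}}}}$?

3/1, 13/4, 29/9, 274/85, 1947/604

Using the convergent recurrence p_i = a_i*p_{i-1} + p_{i-2}, q_i = a_i*q_{i-1} + q_{i-2} with p_{-2}=0, p_{-1}=1, q_{-2}=1, q_{-1}=0:
  i=0: a_0=3, p_0 = 3*1 + 0 = 3, q_0 = 3*0 + 1 = 1.
  i=1: a_1=4, p_1 = 4*3 + 1 = 13, q_1 = 4*1 + 0 = 4.
  i=2: a_2=2, p_2 = 2*13 + 3 = 29, q_2 = 2*4 + 1 = 9.
  i=3: a_3=9, p_3 = 9*29 + 13 = 274, q_3 = 9*9 + 4 = 85.
  i=4: a_4=7, p_4 = 7*274 + 29 = 1947, q_4 = 7*85 + 9 = 604.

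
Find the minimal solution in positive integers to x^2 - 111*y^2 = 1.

(x, y) = (295, 28)

First expand sqrt(111) as a continued fraction. With x_i = (sqrt(111) + m_i)/d_i and (m_0, d_0) = (0, 1): a_0 = floor(sqrt(111)) = 10, since 10^2 = 100 <= 111 < 121 = 11^2.
Iterate m_{i+1} = d_i*a_i - m_i, d_{i+1} = (111 - m_{i+1}^2)/d_i, a_{i+1} = floor((a_0 + m_{i+1})/d_{i+1}):
  m_1 = 1*10 - 0 = 10, d_1 = (111 - 10^2)/1 = 11/1 = 11, a_1 = floor((10 + 10)/11) = 1.
  m_2 = 11*1 - 10 = 1, d_2 = (111 - 1^2)/11 = 110/11 = 10, a_2 = floor((10 + 1)/10) = 1.
  m_3 = 10*1 - 1 = 9, d_3 = (111 - 9^2)/10 = 30/10 = 3, a_3 = floor((10 + 9)/3) = 6.
  m_4 = 3*6 - 9 = 9, d_4 = (111 - 9^2)/3 = 30/3 = 10, a_4 = floor((10 + 9)/10) = 1.
  m_5 = 10*1 - 9 = 1, d_5 = (111 - 1^2)/10 = 110/10 = 11, a_5 = floor((10 + 1)/11) = 1.
  m_6 = 11*1 - 1 = 10, d_6 = (111 - 10^2)/11 = 11/11 = 1, a_6 = floor((10 + 10)/1) = 20.
  m_7 = 1*20 - 10 = 10, d_7 = (111 - 10^2)/1 = 11/1 = 11: (m_7, d_7) = (m_1, d_1) = (10, 11), so from here the quotients repeat a_1, ..., a_6; the period length is 6.
So sqrt(111) = [10; (1, 1, 6, 1, 1, 20)] with period length k = 6.
k is even, so the fundamental solution of x^2 - 111y^2 = 1 is (p_{k-1}, q_{k-1}) = (p_5, q_5); compute convergents through index 5.
Convergents (p_i = a_i*p_{i-1} + p_{i-2}, q_i = a_i*q_{i-1} + q_{i-2} with p_{-2}=0, p_{-1}=1, q_{-2}=1, q_{-1}=0):
  i=0: a_0=10, p_0 = 10*1 + 0 = 10, q_0 = 10*0 + 1 = 1.
  i=1: a_1=1, p_1 = 1*10 + 1 = 11, q_1 = 1*1 + 0 = 1.
  i=2: a_2=1, p_2 = 1*11 + 10 = 21, q_2 = 1*1 + 1 = 2.
  i=3: a_3=6, p_3 = 6*21 + 11 = 137, q_3 = 6*2 + 1 = 13.
  i=4: a_4=1, p_4 = 1*137 + 21 = 158, q_4 = 1*13 + 2 = 15.
  i=5: a_5=1, p_5 = 1*158 + 137 = 295, q_5 = 1*15 + 13 = 28.
Check: 295^2 - 111*28^2 = 87025 - 87024 = 1, so (x, y) = (295, 28) solves the equation, and by the theorem it is the least positive solution.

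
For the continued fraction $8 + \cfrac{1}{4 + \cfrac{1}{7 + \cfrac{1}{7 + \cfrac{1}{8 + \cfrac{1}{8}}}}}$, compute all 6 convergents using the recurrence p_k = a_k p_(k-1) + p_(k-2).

8/1, 33/4, 239/29, 1706/207, 13887/1685, 112802/13687

Using the convergent recurrence p_i = a_i*p_{i-1} + p_{i-2}, q_i = a_i*q_{i-1} + q_{i-2} with p_{-2}=0, p_{-1}=1, q_{-2}=1, q_{-1}=0:
  i=0: a_0=8, p_0 = 8*1 + 0 = 8, q_0 = 8*0 + 1 = 1.
  i=1: a_1=4, p_1 = 4*8 + 1 = 33, q_1 = 4*1 + 0 = 4.
  i=2: a_2=7, p_2 = 7*33 + 8 = 239, q_2 = 7*4 + 1 = 29.
  i=3: a_3=7, p_3 = 7*239 + 33 = 1706, q_3 = 7*29 + 4 = 207.
  i=4: a_4=8, p_4 = 8*1706 + 239 = 13887, q_4 = 8*207 + 29 = 1685.
  i=5: a_5=8, p_5 = 8*13887 + 1706 = 112802, q_5 = 8*1685 + 207 = 13687.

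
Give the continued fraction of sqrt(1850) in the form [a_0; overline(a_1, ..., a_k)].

[43; overline(86)]

Write x_i = (sqrt(1850) + m_i)/d_i with (m_0, d_0) = (0, 1). a_0 = floor(sqrt(1850)) = 43, since 43^2 = 1849 <= 1850 < 1936 = 44^2.
Iterate m_{i+1} = d_i*a_i - m_i, d_{i+1} = (1850 - m_{i+1}^2)/d_i, a_{i+1} = floor((a_0 + m_{i+1})/d_{i+1}):
  m_1 = 1*43 - 0 = 43, d_1 = (1850 - 43^2)/1 = 1/1 = 1, a_1 = floor((43 + 43)/1) = 86.
  m_2 = 1*86 - 43 = 43, d_2 = (1850 - 43^2)/1 = 1/1 = 1: (m_2, d_2) = (m_1, d_1) = (43, 1), so from here the quotient a_1 repeats; the period length is 1.
Hence the expansion of sqrt(1850) is a_0 = 43 followed by the repeating block 86 (period 1).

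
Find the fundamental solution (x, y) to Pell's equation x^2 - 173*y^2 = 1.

First expand sqrt(173) as a continued fraction. With x_i = (sqrt(173) + m_i)/d_i and (m_0, d_0) = (0, 1): a_0 = floor(sqrt(173)) = 13, since 13^2 = 169 <= 173 < 196 = 14^2.
Iterate m_{i+1} = d_i*a_i - m_i, d_{i+1} = (173 - m_{i+1}^2)/d_i, a_{i+1} = floor((a_0 + m_{i+1})/d_{i+1}):
  m_1 = 1*13 - 0 = 13, d_1 = (173 - 13^2)/1 = 4/1 = 4, a_1 = floor((13 + 13)/4) = 6.
  m_2 = 4*6 - 13 = 11, d_2 = (173 - 11^2)/4 = 52/4 = 13, a_2 = floor((13 + 11)/13) = 1.
  m_3 = 13*1 - 11 = 2, d_3 = (173 - 2^2)/13 = 169/13 = 13, a_3 = floor((13 + 2)/13) = 1.
  m_4 = 13*1 - 2 = 11, d_4 = (173 - 11^2)/13 = 52/13 = 4, a_4 = floor((13 + 11)/4) = 6.
  m_5 = 4*6 - 11 = 13, d_5 = (173 - 13^2)/4 = 4/4 = 1, a_5 = floor((13 + 13)/1) = 26.
  m_6 = 1*26 - 13 = 13, d_6 = (173 - 13^2)/1 = 4/1 = 4: (m_6, d_6) = (m_1, d_1) = (13, 4), so from here the quotients repeat a_1, ..., a_5; the period length is 5.
So sqrt(173) = [13; (6, 1, 1, 6, 26)] with period length k = 5.
k is odd, so (p_{k-1}, q_{k-1}) only solves x^2 - 173y^2 = -1 and the fundamental solution of x^2 - 173y^2 = 1 is (p_{2k-1}, q_{2k-1}) = (p_9, q_9); compute convergents through index 9, running through the period twice.
Convergents (p_i = a_i*p_{i-1} + p_{i-2}, q_i = a_i*q_{i-1} + q_{i-2} with p_{-2}=0, p_{-1}=1, q_{-2}=1, q_{-1}=0):
  i=0: a_0=13, p_0 = 13*1 + 0 = 13, q_0 = 13*0 + 1 = 1.
  i=1: a_1=6, p_1 = 6*13 + 1 = 79, q_1 = 6*1 + 0 = 6.
  i=2: a_2=1, p_2 = 1*79 + 13 = 92, q_2 = 1*6 + 1 = 7.
  i=3: a_3=1, p_3 = 1*92 + 79 = 171, q_3 = 1*7 + 6 = 13.
  i=4: a_4=6, p_4 = 6*171 + 92 = 1118, q_4 = 6*13 + 7 = 85.
  i=5: a_5=26, p_5 = 26*1118 + 171 = 29239, q_5 = 26*85 + 13 = 2223.
  i=6: a_6=6, p_6 = 6*29239 + 1118 = 176552, q_6 = 6*2223 + 85 = 13423.
  i=7: a_7=1, p_7 = 1*176552 + 29239 = 205791, q_7 = 1*13423 + 2223 = 15646.
  i=8: a_8=1, p_8 = 1*205791 + 176552 = 382343, q_8 = 1*15646 + 13423 = 29069.
  i=9: a_9=6, p_9 = 6*382343 + 205791 = 2499849, q_9 = 6*29069 + 15646 = 190060.
Indeed p_4^2 - 173*q_4^2 = 1249924 - 1249925 = -1, not +1.
Check: 2499849^2 - 173*190060^2 = 6249245022801 - 6249245022800 = 1, so (x, y) = (2499849, 190060) solves the equation, and by the theorem it is the least positive solution.

(x, y) = (2499849, 190060)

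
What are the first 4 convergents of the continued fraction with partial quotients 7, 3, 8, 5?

Using the convergent recurrence p_i = a_i*p_{i-1} + p_{i-2}, q_i = a_i*q_{i-1} + q_{i-2} with p_{-2}=0, p_{-1}=1, q_{-2}=1, q_{-1}=0:
  i=0: a_0=7, p_0 = 7*1 + 0 = 7, q_0 = 7*0 + 1 = 1.
  i=1: a_1=3, p_1 = 3*7 + 1 = 22, q_1 = 3*1 + 0 = 3.
  i=2: a_2=8, p_2 = 8*22 + 7 = 183, q_2 = 8*3 + 1 = 25.
  i=3: a_3=5, p_3 = 5*183 + 22 = 937, q_3 = 5*25 + 3 = 128.

7/1, 22/3, 183/25, 937/128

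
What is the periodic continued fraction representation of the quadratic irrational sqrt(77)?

Write x_i = (sqrt(77) + m_i)/d_i with (m_0, d_0) = (0, 1). a_0 = floor(sqrt(77)) = 8, since 8^2 = 64 <= 77 < 81 = 9^2.
Iterate m_{i+1} = d_i*a_i - m_i, d_{i+1} = (77 - m_{i+1}^2)/d_i, a_{i+1} = floor((a_0 + m_{i+1})/d_{i+1}):
  m_1 = 1*8 - 0 = 8, d_1 = (77 - 8^2)/1 = 13/1 = 13, a_1 = floor((8 + 8)/13) = 1.
  m_2 = 13*1 - 8 = 5, d_2 = (77 - 5^2)/13 = 52/13 = 4, a_2 = floor((8 + 5)/4) = 3.
  m_3 = 4*3 - 5 = 7, d_3 = (77 - 7^2)/4 = 28/4 = 7, a_3 = floor((8 + 7)/7) = 2.
  m_4 = 7*2 - 7 = 7, d_4 = (77 - 7^2)/7 = 28/7 = 4, a_4 = floor((8 + 7)/4) = 3.
  m_5 = 4*3 - 7 = 5, d_5 = (77 - 5^2)/4 = 52/4 = 13, a_5 = floor((8 + 5)/13) = 1.
  m_6 = 13*1 - 5 = 8, d_6 = (77 - 8^2)/13 = 13/13 = 1, a_6 = floor((8 + 8)/1) = 16.
  m_7 = 1*16 - 8 = 8, d_7 = (77 - 8^2)/1 = 13/1 = 13: (m_7, d_7) = (m_1, d_1) = (8, 13), so from here the quotients repeat a_1, ..., a_6; the period length is 6.
Hence the expansion of sqrt(77) is a_0 = 8 followed by the repeating block 1, 3, 2, 3, 1, 16 (period 6).

[8; (1, 3, 2, 3, 1, 16)]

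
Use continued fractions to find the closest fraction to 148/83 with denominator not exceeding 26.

Expand x = 148/83 as a continued fraction with the Euclidean algorithm:
  148 = 1*83 + 65, so a_0 = 1.
  83 = 1*65 + 18, so a_1 = 1.
  65 = 3*18 + 11, so a_2 = 3.
  18 = 1*11 + 7, so a_3 = 1.
  11 = 1*7 + 4, so a_4 = 1.
  7 = 1*4 + 3, so a_5 = 1.
  4 = 1*3 + 1, so a_6 = 1.
  3 = 3*1 + 0, so a_7 = 3.
so x = [1; 1, 3, 1, 1, 1, 1, 3].
Convergents (p_i = a_i*p_{i-1} + p_{i-2}, q_i = a_i*q_{i-1} + q_{i-2} with p_{-2}=0, p_{-1}=1, q_{-2}=1, q_{-1}=0), until the denominator exceeds 26:
  i=0: a_0=1, p_0 = 1*1 + 0 = 1, q_0 = 1*0 + 1 = 1.
  i=1: a_1=1, p_1 = 1*1 + 1 = 2, q_1 = 1*1 + 0 = 1.
  i=2: a_2=3, p_2 = 3*2 + 1 = 7, q_2 = 3*1 + 1 = 4.
  i=3: a_3=1, p_3 = 1*7 + 2 = 9, q_3 = 1*4 + 1 = 5.
  i=4: a_4=1, p_4 = 1*9 + 7 = 16, q_4 = 1*5 + 4 = 9.
  i=5: a_5=1, p_5 = 1*16 + 9 = 25, q_5 = 1*9 + 5 = 14.
  i=6: a_6=1, p_6 = 1*25 + 16 = 41, q_6 = 1*14 + 9 = 23.
  i=7: a_7=3, p_7 = 3*41 + 25 = 148, q_7 = 3*23 + 14 = 83.
q_7 = 83 > 26, so the last convergent with denominator <= 26 is p_6/q_6 = 41/23.
The closest fraction with denominator <= 26 is either p_6/q_6 or the intermediate fraction (k*p_6 + p_5)/(k*q_6 + q_5) with the largest k >= 1 whose denominator stays <= 26; these approach x as k grows, and every other convergent or intermediate fraction in range is farther away.
Largest k: floor((26 - q_5)/q_6) = floor((26 - 14)/23) = 0.
Since k = 0, no intermediate fraction beyond p_6/q_6 has denominator <= 26, so the convergent 41/23 is the closest (its error is |148*23 - 41*83|/(83*23) = 1/1909).

41/23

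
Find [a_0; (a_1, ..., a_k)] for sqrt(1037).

Write x_i = (sqrt(1037) + m_i)/d_i with (m_0, d_0) = (0, 1). a_0 = floor(sqrt(1037)) = 32, since 32^2 = 1024 <= 1037 < 1089 = 33^2.
Iterate m_{i+1} = d_i*a_i - m_i, d_{i+1} = (1037 - m_{i+1}^2)/d_i, a_{i+1} = floor((a_0 + m_{i+1})/d_{i+1}):
  m_1 = 1*32 - 0 = 32, d_1 = (1037 - 32^2)/1 = 13/1 = 13, a_1 = floor((32 + 32)/13) = 4.
  m_2 = 13*4 - 32 = 20, d_2 = (1037 - 20^2)/13 = 637/13 = 49, a_2 = floor((32 + 20)/49) = 1.
  m_3 = 49*1 - 20 = 29, d_3 = (1037 - 29^2)/49 = 196/49 = 4, a_3 = floor((32 + 29)/4) = 15.
  m_4 = 4*15 - 29 = 31, d_4 = (1037 - 31^2)/4 = 76/4 = 19, a_4 = floor((32 + 31)/19) = 3.
  m_5 = 19*3 - 31 = 26, d_5 = (1037 - 26^2)/19 = 361/19 = 19, a_5 = floor((32 + 26)/19) = 3.
  m_6 = 19*3 - 26 = 31, d_6 = (1037 - 31^2)/19 = 76/19 = 4, a_6 = floor((32 + 31)/4) = 15.
  m_7 = 4*15 - 31 = 29, d_7 = (1037 - 29^2)/4 = 196/4 = 49, a_7 = floor((32 + 29)/49) = 1.
  m_8 = 49*1 - 29 = 20, d_8 = (1037 - 20^2)/49 = 637/49 = 13, a_8 = floor((32 + 20)/13) = 4.
  m_9 = 13*4 - 20 = 32, d_9 = (1037 - 32^2)/13 = 13/13 = 1, a_9 = floor((32 + 32)/1) = 64.
  m_10 = 1*64 - 32 = 32, d_10 = (1037 - 32^2)/1 = 13/1 = 13: (m_10, d_10) = (m_1, d_1) = (32, 13), so from here the quotients repeat a_1, ..., a_9; the period length is 9.
Hence the expansion of sqrt(1037) is a_0 = 32 followed by the repeating block 4, 1, 15, 3, 3, 15, 1, 4, 64 (period 9).

[32; (4, 1, 15, 3, 3, 15, 1, 4, 64)]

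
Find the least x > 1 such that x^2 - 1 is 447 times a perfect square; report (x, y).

(x, y) = (148, 7)

First expand sqrt(447) as a continued fraction. With x_i = (sqrt(447) + m_i)/d_i and (m_0, d_0) = (0, 1): a_0 = floor(sqrt(447)) = 21, since 21^2 = 441 <= 447 < 484 = 22^2.
Iterate m_{i+1} = d_i*a_i - m_i, d_{i+1} = (447 - m_{i+1}^2)/d_i, a_{i+1} = floor((a_0 + m_{i+1})/d_{i+1}):
  m_1 = 1*21 - 0 = 21, d_1 = (447 - 21^2)/1 = 6/1 = 6, a_1 = floor((21 + 21)/6) = 7.
  m_2 = 6*7 - 21 = 21, d_2 = (447 - 21^2)/6 = 6/6 = 1, a_2 = floor((21 + 21)/1) = 42.
  m_3 = 1*42 - 21 = 21, d_3 = (447 - 21^2)/1 = 6/1 = 6: (m_3, d_3) = (m_1, d_1) = (21, 6), so from here the quotients repeat a_1, a_2; the period length is 2.
So sqrt(447) = [21; (7, 42)] with period length k = 2.
k is even, so the fundamental solution of x^2 - 447y^2 = 1 is (p_{k-1}, q_{k-1}) = (p_1, q_1); compute convergents through index 1.
Convergents (p_i = a_i*p_{i-1} + p_{i-2}, q_i = a_i*q_{i-1} + q_{i-2} with p_{-2}=0, p_{-1}=1, q_{-2}=1, q_{-1}=0):
  i=0: a_0=21, p_0 = 21*1 + 0 = 21, q_0 = 21*0 + 1 = 1.
  i=1: a_1=7, p_1 = 7*21 + 1 = 148, q_1 = 7*1 + 0 = 7.
Check: 148^2 - 447*7^2 = 21904 - 21903 = 1, so (x, y) = (148, 7) solves the equation, and by the theorem it is the least positive solution.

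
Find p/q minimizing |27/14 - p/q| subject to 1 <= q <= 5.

2/1

Expand x = 27/14 as a continued fraction with the Euclidean algorithm:
  27 = 1*14 + 13, so a_0 = 1.
  14 = 1*13 + 1, so a_1 = 1.
  13 = 13*1 + 0, so a_2 = 13.
so x = [1; 1, 13].
Convergents (p_i = a_i*p_{i-1} + p_{i-2}, q_i = a_i*q_{i-1} + q_{i-2} with p_{-2}=0, p_{-1}=1, q_{-2}=1, q_{-1}=0), until the denominator exceeds 5:
  i=0: a_0=1, p_0 = 1*1 + 0 = 1, q_0 = 1*0 + 1 = 1.
  i=1: a_1=1, p_1 = 1*1 + 1 = 2, q_1 = 1*1 + 0 = 1.
  i=2: a_2=13, p_2 = 13*2 + 1 = 27, q_2 = 13*1 + 1 = 14.
q_2 = 14 > 5, so the last convergent with denominator <= 5 is p_1/q_1 = 2/1.
The closest fraction with denominator <= 5 is either p_1/q_1 or the intermediate fraction (k*p_1 + p_0)/(k*q_1 + q_0) with the largest k >= 1 whose denominator stays <= 5; these approach x as k grows, and every other convergent or intermediate fraction in range is farther away.
Largest k: floor((5 - q_0)/q_1) = floor((5 - 1)/1) = 4.
That gives (4*2 + 1)/(4*1 + 1) = 9/5.
Compare the errors: |x - 2/1| = |27*1 - 2*14|/(14*1) = 1/14, and |x - 9/5| = |27*5 - 9*14|/(14*5) = 9/70.
Cross-multiplying, 1*70 = 70 < 126 = 9*14, so 1/14 is smaller: the convergent 2/1 is closer to x than 9/5.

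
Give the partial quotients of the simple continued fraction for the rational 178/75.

[2; 2, 1, 2, 9]

Run the Euclidean algorithm on 178 and 75; the successive quotients are the partial quotients a_0, a_1, ... (each step inverts the fractional part left over by the previous one):
  178 = 2*75 + 28, so a_0 = 2.
  75 = 2*28 + 19, so a_1 = 2.
  28 = 1*19 + 9, so a_2 = 1.
  19 = 2*9 + 1, so a_3 = 2.
  9 = 9*1 + 0, so a_4 = 9.
The remainder reaches 0 after 5 divisions, so the expansion has 5 partial quotients, read off in order.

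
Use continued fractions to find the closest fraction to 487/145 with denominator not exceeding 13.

Expand x = 487/145 as a continued fraction with the Euclidean algorithm:
  487 = 3*145 + 52, so a_0 = 3.
  145 = 2*52 + 41, so a_1 = 2.
  52 = 1*41 + 11, so a_2 = 1.
  41 = 3*11 + 8, so a_3 = 3.
  11 = 1*8 + 3, so a_4 = 1.
  8 = 2*3 + 2, so a_5 = 2.
  3 = 1*2 + 1, so a_6 = 1.
  2 = 2*1 + 0, so a_7 = 2.
so x = [3; 2, 1, 3, 1, 2, 1, 2].
Convergents (p_i = a_i*p_{i-1} + p_{i-2}, q_i = a_i*q_{i-1} + q_{i-2} with p_{-2}=0, p_{-1}=1, q_{-2}=1, q_{-1}=0), until the denominator exceeds 13:
  i=0: a_0=3, p_0 = 3*1 + 0 = 3, q_0 = 3*0 + 1 = 1.
  i=1: a_1=2, p_1 = 2*3 + 1 = 7, q_1 = 2*1 + 0 = 2.
  i=2: a_2=1, p_2 = 1*7 + 3 = 10, q_2 = 1*2 + 1 = 3.
  i=3: a_3=3, p_3 = 3*10 + 7 = 37, q_3 = 3*3 + 2 = 11.
  i=4: a_4=1, p_4 = 1*37 + 10 = 47, q_4 = 1*11 + 3 = 14.
q_4 = 14 > 13, so the last convergent with denominator <= 13 is p_3/q_3 = 37/11.
The closest fraction with denominator <= 13 is either p_3/q_3 or the intermediate fraction (k*p_3 + p_2)/(k*q_3 + q_2) with the largest k >= 1 whose denominator stays <= 13; these approach x as k grows, and every other convergent or intermediate fraction in range is farther away.
Largest k: floor((13 - q_2)/q_3) = floor((13 - 3)/11) = 0.
Since k = 0, no intermediate fraction beyond p_3/q_3 has denominator <= 13, so the convergent 37/11 is the closest (its error is |487*11 - 37*145|/(145*11) = 8/1595).

37/11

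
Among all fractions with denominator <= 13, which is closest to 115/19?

79/13

Expand x = 115/19 as a continued fraction with the Euclidean algorithm:
  115 = 6*19 + 1, so a_0 = 6.
  19 = 19*1 + 0, so a_1 = 19.
so x = [6; 19].
Convergents (p_i = a_i*p_{i-1} + p_{i-2}, q_i = a_i*q_{i-1} + q_{i-2} with p_{-2}=0, p_{-1}=1, q_{-2}=1, q_{-1}=0), until the denominator exceeds 13:
  i=0: a_0=6, p_0 = 6*1 + 0 = 6, q_0 = 6*0 + 1 = 1.
  i=1: a_1=19, p_1 = 19*6 + 1 = 115, q_1 = 19*1 + 0 = 19.
q_1 = 19 > 13, so the last convergent with denominator <= 13 is p_0/q_0 = 6/1.
The closest fraction with denominator <= 13 is either p_0/q_0 or the intermediate fraction (k*p_0 + p_{-1})/(k*q_0 + q_{-1}) with the largest k >= 1 whose denominator stays <= 13; these approach x as k grows, and every other convergent or intermediate fraction in range is farther away.
Largest k: floor((13 - q_{-1})/q_0) = floor((13 - 0)/1) = 13 (using the seeds p_{-1} = 1, q_{-1} = 0).
That gives (13*6 + 1)/(13*1 + 0) = 79/13.
Compare the errors: |x - 6/1| = |115*1 - 6*19|/(19*1) = 1/19, and |x - 79/13| = |115*13 - 79*19|/(19*13) = 6/247.
Cross-multiplying, 6*19 = 114 < 247 = 1*247, so 6/247 is smaller: the intermediate fraction 79/13 is closer to x than 6/1.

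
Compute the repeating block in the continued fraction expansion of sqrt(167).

[12; (1, 11, 1, 24)]

Write x_i = (sqrt(167) + m_i)/d_i with (m_0, d_0) = (0, 1). a_0 = floor(sqrt(167)) = 12, since 12^2 = 144 <= 167 < 169 = 13^2.
Iterate m_{i+1} = d_i*a_i - m_i, d_{i+1} = (167 - m_{i+1}^2)/d_i, a_{i+1} = floor((a_0 + m_{i+1})/d_{i+1}):
  m_1 = 1*12 - 0 = 12, d_1 = (167 - 12^2)/1 = 23/1 = 23, a_1 = floor((12 + 12)/23) = 1.
  m_2 = 23*1 - 12 = 11, d_2 = (167 - 11^2)/23 = 46/23 = 2, a_2 = floor((12 + 11)/2) = 11.
  m_3 = 2*11 - 11 = 11, d_3 = (167 - 11^2)/2 = 46/2 = 23, a_3 = floor((12 + 11)/23) = 1.
  m_4 = 23*1 - 11 = 12, d_4 = (167 - 12^2)/23 = 23/23 = 1, a_4 = floor((12 + 12)/1) = 24.
  m_5 = 1*24 - 12 = 12, d_5 = (167 - 12^2)/1 = 23/1 = 23: (m_5, d_5) = (m_1, d_1) = (12, 23), so from here the quotients repeat a_1, ..., a_4; the period length is 4.
Hence the expansion of sqrt(167) is a_0 = 12 followed by the repeating block 1, 11, 1, 24 (period 4).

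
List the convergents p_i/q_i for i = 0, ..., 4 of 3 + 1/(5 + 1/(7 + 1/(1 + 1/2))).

3/1, 16/5, 115/36, 131/41, 377/118

Using the convergent recurrence p_i = a_i*p_{i-1} + p_{i-2}, q_i = a_i*q_{i-1} + q_{i-2} with p_{-2}=0, p_{-1}=1, q_{-2}=1, q_{-1}=0:
  i=0: a_0=3, p_0 = 3*1 + 0 = 3, q_0 = 3*0 + 1 = 1.
  i=1: a_1=5, p_1 = 5*3 + 1 = 16, q_1 = 5*1 + 0 = 5.
  i=2: a_2=7, p_2 = 7*16 + 3 = 115, q_2 = 7*5 + 1 = 36.
  i=3: a_3=1, p_3 = 1*115 + 16 = 131, q_3 = 1*36 + 5 = 41.
  i=4: a_4=2, p_4 = 2*131 + 115 = 377, q_4 = 2*41 + 36 = 118.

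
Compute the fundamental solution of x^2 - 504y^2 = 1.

First expand sqrt(504) as a continued fraction. With x_i = (sqrt(504) + m_i)/d_i and (m_0, d_0) = (0, 1): a_0 = floor(sqrt(504)) = 22, since 22^2 = 484 <= 504 < 529 = 23^2.
Iterate m_{i+1} = d_i*a_i - m_i, d_{i+1} = (504 - m_{i+1}^2)/d_i, a_{i+1} = floor((a_0 + m_{i+1})/d_{i+1}):
  m_1 = 1*22 - 0 = 22, d_1 = (504 - 22^2)/1 = 20/1 = 20, a_1 = floor((22 + 22)/20) = 2.
  m_2 = 20*2 - 22 = 18, d_2 = (504 - 18^2)/20 = 180/20 = 9, a_2 = floor((22 + 18)/9) = 4.
  m_3 = 9*4 - 18 = 18, d_3 = (504 - 18^2)/9 = 180/9 = 20, a_3 = floor((22 + 18)/20) = 2.
  m_4 = 20*2 - 18 = 22, d_4 = (504 - 22^2)/20 = 20/20 = 1, a_4 = floor((22 + 22)/1) = 44.
  m_5 = 1*44 - 22 = 22, d_5 = (504 - 22^2)/1 = 20/1 = 20: (m_5, d_5) = (m_1, d_1) = (22, 20), so from here the quotients repeat a_1, ..., a_4; the period length is 4.
So sqrt(504) = [22; (2, 4, 2, 44)] with period length k = 4.
k is even, so the fundamental solution of x^2 - 504y^2 = 1 is (p_{k-1}, q_{k-1}) = (p_3, q_3); compute convergents through index 3.
Convergents (p_i = a_i*p_{i-1} + p_{i-2}, q_i = a_i*q_{i-1} + q_{i-2} with p_{-2}=0, p_{-1}=1, q_{-2}=1, q_{-1}=0):
  i=0: a_0=22, p_0 = 22*1 + 0 = 22, q_0 = 22*0 + 1 = 1.
  i=1: a_1=2, p_1 = 2*22 + 1 = 45, q_1 = 2*1 + 0 = 2.
  i=2: a_2=4, p_2 = 4*45 + 22 = 202, q_2 = 4*2 + 1 = 9.
  i=3: a_3=2, p_3 = 2*202 + 45 = 449, q_3 = 2*9 + 2 = 20.
Check: 449^2 - 504*20^2 = 201601 - 201600 = 1, so (x, y) = (449, 20) solves the equation, and by the theorem it is the least positive solution.

(x, y) = (449, 20)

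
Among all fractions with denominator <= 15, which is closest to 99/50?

Expand x = 99/50 as a continued fraction with the Euclidean algorithm:
  99 = 1*50 + 49, so a_0 = 1.
  50 = 1*49 + 1, so a_1 = 1.
  49 = 49*1 + 0, so a_2 = 49.
so x = [1; 1, 49].
Convergents (p_i = a_i*p_{i-1} + p_{i-2}, q_i = a_i*q_{i-1} + q_{i-2} with p_{-2}=0, p_{-1}=1, q_{-2}=1, q_{-1}=0), until the denominator exceeds 15:
  i=0: a_0=1, p_0 = 1*1 + 0 = 1, q_0 = 1*0 + 1 = 1.
  i=1: a_1=1, p_1 = 1*1 + 1 = 2, q_1 = 1*1 + 0 = 1.
  i=2: a_2=49, p_2 = 49*2 + 1 = 99, q_2 = 49*1 + 1 = 50.
q_2 = 50 > 15, so the last convergent with denominator <= 15 is p_1/q_1 = 2/1.
The closest fraction with denominator <= 15 is either p_1/q_1 or the intermediate fraction (k*p_1 + p_0)/(k*q_1 + q_0) with the largest k >= 1 whose denominator stays <= 15; these approach x as k grows, and every other convergent or intermediate fraction in range is farther away.
Largest k: floor((15 - q_0)/q_1) = floor((15 - 1)/1) = 14.
That gives (14*2 + 1)/(14*1 + 1) = 29/15.
Compare the errors: |x - 2/1| = |99*1 - 2*50|/(50*1) = 1/50, and |x - 29/15| = |99*15 - 29*50|/(50*15) = 35/750.
Cross-multiplying, 1*750 = 750 < 1750 = 35*50, so 1/50 is smaller: the convergent 2/1 is closer to x than 29/15.

2/1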